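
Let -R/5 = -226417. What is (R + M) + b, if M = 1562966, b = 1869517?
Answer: 4564568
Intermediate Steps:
R = 1132085 (R = -5*(-226417) = 1132085)
(R + M) + b = (1132085 + 1562966) + 1869517 = 2695051 + 1869517 = 4564568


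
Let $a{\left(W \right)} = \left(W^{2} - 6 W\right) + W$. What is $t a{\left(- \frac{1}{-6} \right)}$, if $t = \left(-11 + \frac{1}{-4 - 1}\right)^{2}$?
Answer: $- \frac{22736}{225} \approx -101.05$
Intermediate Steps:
$a{\left(W \right)} = W^{2} - 5 W$
$t = \frac{3136}{25}$ ($t = \left(-11 + \frac{1}{-5}\right)^{2} = \left(-11 - \frac{1}{5}\right)^{2} = \left(- \frac{56}{5}\right)^{2} = \frac{3136}{25} \approx 125.44$)
$t a{\left(- \frac{1}{-6} \right)} = \frac{3136 - \frac{1}{-6} \left(-5 - \frac{1}{-6}\right)}{25} = \frac{3136 \left(-1\right) \left(- \frac{1}{6}\right) \left(-5 - - \frac{1}{6}\right)}{25} = \frac{3136 \frac{-5 + \frac{1}{6}}{6}}{25} = \frac{3136 \cdot \frac{1}{6} \left(- \frac{29}{6}\right)}{25} = \frac{3136}{25} \left(- \frac{29}{36}\right) = - \frac{22736}{225}$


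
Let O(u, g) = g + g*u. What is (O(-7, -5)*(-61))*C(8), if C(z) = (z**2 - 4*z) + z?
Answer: -73200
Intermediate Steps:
C(z) = z**2 - 3*z
(O(-7, -5)*(-61))*C(8) = (-5*(1 - 7)*(-61))*(8*(-3 + 8)) = (-5*(-6)*(-61))*(8*5) = (30*(-61))*40 = -1830*40 = -73200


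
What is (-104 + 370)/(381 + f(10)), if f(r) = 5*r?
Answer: 266/431 ≈ 0.61717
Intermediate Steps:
(-104 + 370)/(381 + f(10)) = (-104 + 370)/(381 + 5*10) = 266/(381 + 50) = 266/431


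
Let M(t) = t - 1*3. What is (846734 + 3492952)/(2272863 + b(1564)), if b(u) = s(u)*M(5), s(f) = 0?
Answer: 1446562/757621 ≈ 1.9093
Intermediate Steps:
M(t) = -3 + t (M(t) = t - 3 = -3 + t)
b(u) = 0 (b(u) = 0*(-3 + 5) = 0*2 = 0)
(846734 + 3492952)/(2272863 + b(1564)) = (846734 + 3492952)/(2272863 + 0) = 4339686/2272863 = 4339686*(1/2272863) = 1446562/757621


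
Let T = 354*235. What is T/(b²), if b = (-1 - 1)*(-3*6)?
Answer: 13865/216 ≈ 64.190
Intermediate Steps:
T = 83190
b = 36 (b = -2*(-18) = 36)
T/(b²) = 83190/(36²) = 83190/1296 = 83190*(1/1296) = 13865/216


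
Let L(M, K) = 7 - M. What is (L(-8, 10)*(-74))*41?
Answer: -45510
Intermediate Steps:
(L(-8, 10)*(-74))*41 = ((7 - 1*(-8))*(-74))*41 = ((7 + 8)*(-74))*41 = (15*(-74))*41 = -1110*41 = -45510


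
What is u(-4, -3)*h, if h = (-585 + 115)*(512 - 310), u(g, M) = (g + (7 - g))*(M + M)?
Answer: 3987480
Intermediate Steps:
u(g, M) = 14*M (u(g, M) = 7*(2*M) = 14*M)
h = -94940 (h = -470*202 = -94940)
u(-4, -3)*h = (14*(-3))*(-94940) = -42*(-94940) = 3987480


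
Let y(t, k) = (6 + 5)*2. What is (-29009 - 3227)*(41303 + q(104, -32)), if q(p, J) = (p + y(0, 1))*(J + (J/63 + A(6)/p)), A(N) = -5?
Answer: -15589724491/13 ≈ -1.1992e+9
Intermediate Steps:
y(t, k) = 22 (y(t, k) = 11*2 = 22)
q(p, J) = (22 + p)*(-5/p + 64*J/63) (q(p, J) = (p + 22)*(J + (J/63 - 5/p)) = (22 + p)*(J + (J*(1/63) - 5/p)) = (22 + p)*(J + (J/63 - 5/p)) = (22 + p)*(J + (-5/p + J/63)) = (22 + p)*(-5/p + 64*J/63))
(-29009 - 3227)*(41303 + q(104, -32)) = (-29009 - 3227)*(41303 + (1/63)*(-6930 + 104*(-315 + 1408*(-32) + 64*(-32)*104))/104) = -32236*(41303 + (1/63)*(1/104)*(-6930 + 104*(-315 - 45056 - 212992))) = -32236*(41303 + (1/63)*(1/104)*(-6930 + 104*(-258363))) = -32236*(41303 + (1/63)*(1/104)*(-6930 - 26869752)) = -32236*(41303 + (1/63)*(1/104)*(-26876682)) = -32236*(41303 - 213307/52) = -32236*1934449/52 = -15589724491/13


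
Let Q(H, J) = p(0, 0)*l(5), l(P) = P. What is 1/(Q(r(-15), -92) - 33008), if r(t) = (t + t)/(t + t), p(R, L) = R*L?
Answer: -1/33008 ≈ -3.0296e-5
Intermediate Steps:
p(R, L) = L*R
r(t) = 1 (r(t) = (2*t)/((2*t)) = (2*t)*(1/(2*t)) = 1)
Q(H, J) = 0 (Q(H, J) = (0*0)*5 = 0*5 = 0)
1/(Q(r(-15), -92) - 33008) = 1/(0 - 33008) = 1/(-33008) = -1/33008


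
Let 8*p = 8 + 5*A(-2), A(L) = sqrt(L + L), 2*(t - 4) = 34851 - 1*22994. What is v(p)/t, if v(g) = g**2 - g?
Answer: -5/18984 + I/4746 ≈ -0.00026338 + 0.0002107*I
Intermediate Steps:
t = 11865/2 (t = 4 + (34851 - 1*22994)/2 = 4 + (34851 - 22994)/2 = 4 + (1/2)*11857 = 4 + 11857/2 = 11865/2 ≈ 5932.5)
A(L) = sqrt(2)*sqrt(L) (A(L) = sqrt(2*L) = sqrt(2)*sqrt(L))
p = 1 + 5*I/4 (p = (8 + 5*(sqrt(2)*sqrt(-2)))/8 = (8 + 5*(sqrt(2)*(I*sqrt(2))))/8 = (8 + 5*(2*I))/8 = (8 + 10*I)/8 = 1 + 5*I/4 ≈ 1.0 + 1.25*I)
v(p)/t = ((1 + 5*I/4)*(-1 + (1 + 5*I/4)))/(11865/2) = ((1 + 5*I/4)*(5*I/4))*(2/11865) = (5*I*(1 + 5*I/4)/4)*(2/11865) = I*(1 + 5*I/4)/4746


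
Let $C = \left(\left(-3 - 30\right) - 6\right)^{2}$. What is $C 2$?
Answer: $3042$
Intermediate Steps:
$C = 1521$ ($C = \left(-33 - 6\right)^{2} = \left(-39\right)^{2} = 1521$)
$C 2 = 1521 \cdot 2 = 3042$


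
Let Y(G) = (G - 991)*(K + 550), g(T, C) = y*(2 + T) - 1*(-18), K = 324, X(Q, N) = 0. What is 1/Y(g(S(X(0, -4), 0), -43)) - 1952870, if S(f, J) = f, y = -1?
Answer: -1664138170501/852150 ≈ -1.9529e+6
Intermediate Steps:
g(T, C) = 16 - T (g(T, C) = -(2 + T) - 1*(-18) = (-2 - T) + 18 = 16 - T)
Y(G) = -866134 + 874*G (Y(G) = (G - 991)*(324 + 550) = (-991 + G)*874 = -866134 + 874*G)
1/Y(g(S(X(0, -4), 0), -43)) - 1952870 = 1/(-866134 + 874*(16 - 1*0)) - 1952870 = 1/(-866134 + 874*(16 + 0)) - 1952870 = 1/(-866134 + 874*16) - 1952870 = 1/(-866134 + 13984) - 1952870 = 1/(-852150) - 1952870 = -1/852150 - 1952870 = -1664138170501/852150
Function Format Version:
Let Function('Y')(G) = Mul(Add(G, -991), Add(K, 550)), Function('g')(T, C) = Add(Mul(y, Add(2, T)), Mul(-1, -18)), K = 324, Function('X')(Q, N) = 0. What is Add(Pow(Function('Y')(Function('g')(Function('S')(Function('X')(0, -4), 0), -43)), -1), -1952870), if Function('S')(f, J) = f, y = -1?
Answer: Rational(-1664138170501, 852150) ≈ -1.9529e+6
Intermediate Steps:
Function('g')(T, C) = Add(16, Mul(-1, T)) (Function('g')(T, C) = Add(Mul(-1, Add(2, T)), Mul(-1, -18)) = Add(Add(-2, Mul(-1, T)), 18) = Add(16, Mul(-1, T)))
Function('Y')(G) = Add(-866134, Mul(874, G)) (Function('Y')(G) = Mul(Add(G, -991), Add(324, 550)) = Mul(Add(-991, G), 874) = Add(-866134, Mul(874, G)))
Add(Pow(Function('Y')(Function('g')(Function('S')(Function('X')(0, -4), 0), -43)), -1), -1952870) = Add(Pow(Add(-866134, Mul(874, Add(16, Mul(-1, 0)))), -1), -1952870) = Add(Pow(Add(-866134, Mul(874, Add(16, 0))), -1), -1952870) = Add(Pow(Add(-866134, Mul(874, 16)), -1), -1952870) = Add(Pow(Add(-866134, 13984), -1), -1952870) = Add(Pow(-852150, -1), -1952870) = Add(Rational(-1, 852150), -1952870) = Rational(-1664138170501, 852150)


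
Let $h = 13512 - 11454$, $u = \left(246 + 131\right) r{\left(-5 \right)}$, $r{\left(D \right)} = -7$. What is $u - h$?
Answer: $-4697$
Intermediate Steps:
$u = -2639$ ($u = \left(246 + 131\right) \left(-7\right) = 377 \left(-7\right) = -2639$)
$h = 2058$
$u - h = -2639 - 2058 = -4697$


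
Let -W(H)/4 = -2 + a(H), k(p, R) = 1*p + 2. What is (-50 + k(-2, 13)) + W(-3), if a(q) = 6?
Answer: -66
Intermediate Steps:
k(p, R) = 2 + p (k(p, R) = p + 2 = 2 + p)
W(H) = -16 (W(H) = -4*(-2 + 6) = -4*4 = -16)
(-50 + k(-2, 13)) + W(-3) = (-50 + (2 - 2)) - 16 = (-50 + 0) - 16 = -50 - 16 = -66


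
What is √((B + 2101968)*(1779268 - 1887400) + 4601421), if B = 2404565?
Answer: I*√487295824935 ≈ 6.9807e+5*I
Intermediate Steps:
√((B + 2101968)*(1779268 - 1887400) + 4601421) = √((2404565 + 2101968)*(1779268 - 1887400) + 4601421) = √(4506533*(-108132) + 4601421) = √(-487300426356 + 4601421) = √(-487295824935) = I*√487295824935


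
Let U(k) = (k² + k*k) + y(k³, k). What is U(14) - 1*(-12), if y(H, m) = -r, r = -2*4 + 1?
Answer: 411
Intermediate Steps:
r = -7 (r = -8 + 1 = -7)
y(H, m) = 7 (y(H, m) = -1*(-7) = 7)
U(k) = 7 + 2*k² (U(k) = (k² + k*k) + 7 = (k² + k²) + 7 = 2*k² + 7 = 7 + 2*k²)
U(14) - 1*(-12) = (7 + 2*14²) - 1*(-12) = (7 + 2*196) + 12 = (7 + 392) + 12 = 399 + 12 = 411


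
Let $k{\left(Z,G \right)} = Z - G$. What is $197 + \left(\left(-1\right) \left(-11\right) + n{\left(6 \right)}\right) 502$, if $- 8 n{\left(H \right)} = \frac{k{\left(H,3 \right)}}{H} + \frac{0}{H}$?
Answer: $\frac{45501}{8} \approx 5687.6$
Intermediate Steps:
$n{\left(H \right)} = - \frac{-3 + H}{8 H}$ ($n{\left(H \right)} = - \frac{\frac{H - 3}{H} + \frac{0}{H}}{8} = - \frac{\frac{H - 3}{H} + 0}{8} = - \frac{\frac{-3 + H}{H} + 0}{8} = - \frac{\frac{1}{H} \left(-3 + H\right)}{8} = - \frac{-3 + H}{8 H}$)
$197 + \left(\left(-1\right) \left(-11\right) + n{\left(6 \right)}\right) 502 = 197 + \left(\left(-1\right) \left(-11\right) + \frac{3 - 6}{8 \cdot 6}\right) 502 = 197 + \left(11 + \frac{1}{8} \cdot \frac{1}{6} \left(3 - 6\right)\right) 502 = 197 + \left(11 + \frac{1}{8} \cdot \frac{1}{6} \left(-3\right)\right) 502 = 197 + \left(11 - \frac{1}{16}\right) 502 = 197 + \frac{175}{16} \cdot 502 = 197 + \frac{43925}{8} = \frac{45501}{8}$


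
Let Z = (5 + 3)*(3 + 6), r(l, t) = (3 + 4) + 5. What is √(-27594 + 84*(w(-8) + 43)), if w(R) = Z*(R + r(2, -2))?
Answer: √210 ≈ 14.491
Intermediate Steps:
r(l, t) = 12 (r(l, t) = 7 + 5 = 12)
Z = 72 (Z = 8*9 = 72)
w(R) = 864 + 72*R (w(R) = 72*(R + 12) = 72*(12 + R) = 864 + 72*R)
√(-27594 + 84*(w(-8) + 43)) = √(-27594 + 84*((864 + 72*(-8)) + 43)) = √(-27594 + 84*((864 - 576) + 43)) = √(-27594 + 84*(288 + 43)) = √(-27594 + 84*331) = √(-27594 + 27804) = √210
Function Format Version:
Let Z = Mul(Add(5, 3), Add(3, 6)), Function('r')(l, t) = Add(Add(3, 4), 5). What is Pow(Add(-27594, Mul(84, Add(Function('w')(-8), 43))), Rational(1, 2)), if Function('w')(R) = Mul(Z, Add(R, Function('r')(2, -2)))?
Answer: Pow(210, Rational(1, 2)) ≈ 14.491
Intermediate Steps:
Function('r')(l, t) = 12 (Function('r')(l, t) = Add(7, 5) = 12)
Z = 72 (Z = Mul(8, 9) = 72)
Function('w')(R) = Add(864, Mul(72, R)) (Function('w')(R) = Mul(72, Add(R, 12)) = Mul(72, Add(12, R)) = Add(864, Mul(72, R)))
Pow(Add(-27594, Mul(84, Add(Function('w')(-8), 43))), Rational(1, 2)) = Pow(Add(-27594, Mul(84, Add(Add(864, Mul(72, -8)), 43))), Rational(1, 2)) = Pow(Add(-27594, Mul(84, Add(Add(864, -576), 43))), Rational(1, 2)) = Pow(Add(-27594, Mul(84, Add(288, 43))), Rational(1, 2)) = Pow(Add(-27594, Mul(84, 331)), Rational(1, 2)) = Pow(Add(-27594, 27804), Rational(1, 2)) = Pow(210, Rational(1, 2))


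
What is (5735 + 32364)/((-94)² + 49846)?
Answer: 38099/58682 ≈ 0.64925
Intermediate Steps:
(5735 + 32364)/((-94)² + 49846) = 38099/(8836 + 49846) = 38099/58682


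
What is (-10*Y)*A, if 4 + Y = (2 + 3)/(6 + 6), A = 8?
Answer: 860/3 ≈ 286.67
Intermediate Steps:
Y = -43/12 (Y = -4 + (2 + 3)/(6 + 6) = -4 + 5/12 = -43/12 ≈ -3.5833)
(-10*Y)*A = -10*(-43/12)*8 = (215/6)*8 = 860/3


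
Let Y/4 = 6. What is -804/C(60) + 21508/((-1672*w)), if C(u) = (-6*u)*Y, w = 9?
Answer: -10583/7920 ≈ -1.3362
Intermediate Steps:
Y = 24 (Y = 4*6 = 24)
C(u) = -144*u (C(u) = -6*u*24 = -144*u)
-804/C(60) + 21508/((-1672*w)) = -804/((-144*60)) + 21508/((-1672*9)) = -804/(-8640) + 21508/(-15048) = -804*(-1/8640) + 21508*(-1/15048) = 67/720 - 283/198 = -10583/7920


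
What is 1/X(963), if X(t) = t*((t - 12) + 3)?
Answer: 1/918702 ≈ 1.0885e-6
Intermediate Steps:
X(t) = t*(-9 + t) (X(t) = t*((-12 + t) + 3) = t*(-9 + t))
1/X(963) = 1/(963*(-9 + 963)) = 1/(963*954) = 1/918702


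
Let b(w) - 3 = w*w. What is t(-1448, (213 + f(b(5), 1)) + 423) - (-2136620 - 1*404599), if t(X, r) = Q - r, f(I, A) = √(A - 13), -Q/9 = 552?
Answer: 2535615 - 2*I*√3 ≈ 2.5356e+6 - 3.4641*I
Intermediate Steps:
b(w) = 3 + w² (b(w) = 3 + w*w = 3 + w²)
Q = -4968 (Q = -9*552 = -4968)
f(I, A) = √(-13 + A)
t(X, r) = -4968 - r
t(-1448, (213 + f(b(5), 1)) + 423) - (-2136620 - 1*404599) = (-4968 - ((213 + √(-13 + 1)) + 423)) - (-2136620 - 1*404599) = (-4968 - ((213 + √(-12)) + 423)) - (-2136620 - 404599) = (-4968 - ((213 + 2*I*√3) + 423)) - 1*(-2541219) = (-4968 - (636 + 2*I*√3)) + 2541219 = (-4968 + (-636 - 2*I*√3)) + 2541219 = (-5604 - 2*I*√3) + 2541219 = 2535615 - 2*I*√3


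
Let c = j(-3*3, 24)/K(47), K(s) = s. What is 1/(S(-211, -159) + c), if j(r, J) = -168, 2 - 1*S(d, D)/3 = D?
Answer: 47/22533 ≈ 0.0020858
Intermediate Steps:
S(d, D) = 6 - 3*D
c = -168/47 ≈ -3.5745
1/(S(-211, -159) + c) = 1/((6 - 3*(-159)) - 168/47) = 1/((6 + 477) - 168/47) = 1/(483 - 168/47) = 1/(22533/47) = 47/22533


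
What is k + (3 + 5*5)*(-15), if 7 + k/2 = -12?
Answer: -458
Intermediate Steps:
k = -38 (k = -14 + 2*(-12) = -14 - 24 = -38)
k + (3 + 5*5)*(-15) = -38 + (3 + 5*5)*(-15) = -38 + (3 + 25)*(-15) = -38 + 28*(-15) = -38 - 420 = -458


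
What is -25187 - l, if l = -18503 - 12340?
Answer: 5656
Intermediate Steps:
l = -30843
-25187 - l = -25187 - 1*(-30843) = -25187 + 30843 = 5656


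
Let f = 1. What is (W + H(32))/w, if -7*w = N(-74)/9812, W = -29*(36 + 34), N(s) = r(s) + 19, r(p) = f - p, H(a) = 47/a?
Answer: 1114621123/752 ≈ 1.4822e+6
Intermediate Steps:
r(p) = 1 - p
N(s) = 20 - s (N(s) = (1 - s) + 19 = 20 - s)
W = -2030 (W = -29*70 = -2030)
w = -47/34342 (w = -(20 - 1*(-74))/(7*9812) = -(20 + 74)/(7*9812) = -94/(7*9812) = -1/7*47/4906 = -47/34342 ≈ -0.0013686)
(W + H(32))/w = (-2030 + 47/32)/(-47/34342) = (-2030 + 47*(1/32))*(-34342/47) = (-2030 + 47/32)*(-34342/47) = -64913/32*(-34342/47) = 1114621123/752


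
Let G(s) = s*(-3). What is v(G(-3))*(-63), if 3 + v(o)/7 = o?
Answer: -2646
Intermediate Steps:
G(s) = -3*s
v(o) = -21 + 7*o
v(G(-3))*(-63) = (-21 + 7*(-3*(-3)))*(-63) = (-21 + 7*9)*(-63) = (-21 + 63)*(-63) = 42*(-63) = -2646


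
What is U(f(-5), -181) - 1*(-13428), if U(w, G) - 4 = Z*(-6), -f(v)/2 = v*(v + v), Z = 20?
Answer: 13312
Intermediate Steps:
f(v) = -4*v² (f(v) = -2*v*(v + v) = -2*v*2*v = -4*v²)
U(w, G) = -116 (U(w, G) = 4 + 20*(-6) = 4 - 120 = -116)
U(f(-5), -181) - 1*(-13428) = -116 - 1*(-13428) = -116 + 13428 = 13312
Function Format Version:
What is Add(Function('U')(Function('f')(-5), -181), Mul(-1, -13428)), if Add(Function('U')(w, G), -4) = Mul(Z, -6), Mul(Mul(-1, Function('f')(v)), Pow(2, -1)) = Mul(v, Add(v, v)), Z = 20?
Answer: 13312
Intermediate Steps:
Function('f')(v) = Mul(-4, Pow(v, 2)) (Function('f')(v) = Mul(-2, Mul(v, Add(v, v))) = Mul(-2, Mul(v, Mul(2, v))) = Mul(-2, Mul(2, Pow(v, 2))) = Mul(-4, Pow(v, 2)))
Function('U')(w, G) = -116 (Function('U')(w, G) = Add(4, Mul(20, -6)) = Add(4, -120) = -116)
Add(Function('U')(Function('f')(-5), -181), Mul(-1, -13428)) = Add(-116, Mul(-1, -13428)) = Add(-116, 13428) = 13312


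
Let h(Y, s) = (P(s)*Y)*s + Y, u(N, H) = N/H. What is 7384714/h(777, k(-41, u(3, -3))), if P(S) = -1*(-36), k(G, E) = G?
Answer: -7384714/1146075 ≈ -6.4435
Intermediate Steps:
P(S) = 36
h(Y, s) = Y + 36*Y*s (h(Y, s) = (36*Y)*s + Y = 36*Y*s + Y = Y + 36*Y*s)
7384714/h(777, k(-41, u(3, -3))) = 7384714/((777*(1 + 36*(-41)))) = 7384714/((777*(1 - 1476))) = 7384714/((777*(-1475))) = 7384714/(-1146075) = 7384714*(-1/1146075) = -7384714/1146075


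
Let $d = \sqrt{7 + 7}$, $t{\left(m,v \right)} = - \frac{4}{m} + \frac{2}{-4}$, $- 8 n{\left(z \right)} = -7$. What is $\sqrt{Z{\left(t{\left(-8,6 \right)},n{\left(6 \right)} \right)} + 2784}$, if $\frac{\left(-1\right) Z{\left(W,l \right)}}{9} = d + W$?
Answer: $\sqrt{2784 - 9 \sqrt{14}} \approx 52.444$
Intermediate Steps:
$n{\left(z \right)} = \frac{7}{8}$ ($n{\left(z \right)} = \left(- \frac{1}{8}\right) \left(-7\right) = \frac{7}{8}$)
$t{\left(m,v \right)} = - \frac{1}{2} - \frac{4}{m}$ ($t{\left(m,v \right)} = - \frac{4}{m} + 2 \left(- \frac{1}{4}\right) = - \frac{4}{m} - \frac{1}{2} = - \frac{1}{2} - \frac{4}{m}$)
$d = \sqrt{14} \approx 3.7417$
$Z{\left(W,l \right)} = - 9 W - 9 \sqrt{14}$ ($Z{\left(W,l \right)} = - 9 \left(\sqrt{14} + W\right) = - 9 \left(W + \sqrt{14}\right) = - 9 W - 9 \sqrt{14}$)
$\sqrt{Z{\left(t{\left(-8,6 \right)},n{\left(6 \right)} \right)} + 2784} = \sqrt{\left(- 9 \frac{-8 - -8}{2 \left(-8\right)} - 9 \sqrt{14}\right) + 2784} = \sqrt{\left(- 9 \cdot \frac{1}{2} \left(- \frac{1}{8}\right) \left(-8 + 8\right) - 9 \sqrt{14}\right) + 2784} = \sqrt{\left(- 9 \cdot \frac{1}{2} \left(- \frac{1}{8}\right) 0 - 9 \sqrt{14}\right) + 2784} = \sqrt{\left(\left(-9\right) 0 - 9 \sqrt{14}\right) + 2784} = \sqrt{\left(0 - 9 \sqrt{14}\right) + 2784} = \sqrt{- 9 \sqrt{14} + 2784} = \sqrt{2784 - 9 \sqrt{14}}$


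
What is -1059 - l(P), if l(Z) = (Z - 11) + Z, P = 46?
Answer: -1140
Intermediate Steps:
l(Z) = -11 + 2*Z (l(Z) = (-11 + Z) + Z = -11 + 2*Z)
-1059 - l(P) = -1059 - (-11 + 2*46) = -1059 - (-11 + 92) = -1059 - 1*81 = -1059 - 81 = -1140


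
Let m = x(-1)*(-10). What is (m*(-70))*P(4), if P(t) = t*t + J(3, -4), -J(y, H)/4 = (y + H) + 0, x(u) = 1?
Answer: 14000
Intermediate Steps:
J(y, H) = -4*H - 4*y (J(y, H) = -4*((y + H) + 0) = -4*((H + y) + 0) = -4*(H + y) = -4*H - 4*y)
m = -10 (m = 1*(-10) = -10)
P(t) = 4 + t**2 (P(t) = t*t + (-4*(-4) - 4*3) = t**2 + (16 - 12) = t**2 + 4 = 4 + t**2)
(m*(-70))*P(4) = (-10*(-70))*(4 + 4**2) = 700*(4 + 16) = 700*20 = 14000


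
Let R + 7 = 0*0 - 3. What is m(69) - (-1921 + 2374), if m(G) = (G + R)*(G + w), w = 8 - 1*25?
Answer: 2615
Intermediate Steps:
w = -17 (w = 8 - 25 = -17)
R = -10 (R = -7 + (0*0 - 3) = -7 + (0 - 3) = -7 - 3 = -10)
m(G) = (-17 + G)*(-10 + G) (m(G) = (G - 10)*(G - 17) = (-10 + G)*(-17 + G) = (-17 + G)*(-10 + G))
m(69) - (-1921 + 2374) = (170 + 69² - 27*69) - (-1921 + 2374) = (170 + 4761 - 1863) - 1*453 = 3068 - 453 = 2615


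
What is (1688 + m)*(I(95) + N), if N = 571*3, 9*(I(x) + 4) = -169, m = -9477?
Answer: -118486268/9 ≈ -1.3165e+7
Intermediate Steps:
I(x) = -205/9 (I(x) = -4 + (⅑)*(-169) = -4 - 169/9 = -205/9)
N = 1713
(1688 + m)*(I(95) + N) = (1688 - 9477)*(-205/9 + 1713) = -7789*15212/9 = -118486268/9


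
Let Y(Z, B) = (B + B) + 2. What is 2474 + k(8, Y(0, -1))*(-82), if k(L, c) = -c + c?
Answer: 2474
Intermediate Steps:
Y(Z, B) = 2 + 2*B (Y(Z, B) = 2*B + 2 = 2 + 2*B)
k(L, c) = 0
2474 + k(8, Y(0, -1))*(-82) = 2474 + 0*(-82) = 2474 + 0 = 2474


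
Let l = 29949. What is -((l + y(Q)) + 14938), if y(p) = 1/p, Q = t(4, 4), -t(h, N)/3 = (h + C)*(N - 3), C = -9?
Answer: -673306/15 ≈ -44887.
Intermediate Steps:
t(h, N) = -3*(-9 + h)*(-3 + N) (t(h, N) = -3*(h - 9)*(N - 3) = -3*(-9 + h)*(-3 + N))
Q = 15 (Q = -81 + 9*4 + 27*4 - 3*4*4 = -81 + 36 + 108 - 48 = 15)
-((l + y(Q)) + 14938) = -((29949 + 1/15) + 14938) = -(449236/15 + 14938) = -1*673306/15 = -673306/15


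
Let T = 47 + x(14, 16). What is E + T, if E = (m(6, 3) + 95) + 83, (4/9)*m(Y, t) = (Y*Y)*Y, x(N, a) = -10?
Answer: 701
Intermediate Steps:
m(Y, t) = 9*Y³/4 (m(Y, t) = 9*((Y*Y)*Y)/4 = 9*(Y²*Y)/4 = 9*Y³/4)
E = 664 (E = ((9/4)*6³ + 95) + 83 = ((9/4)*216 + 95) + 83 = (486 + 95) + 83 = 581 + 83 = 664)
T = 37 (T = 47 - 10 = 37)
E + T = 664 + 37 = 701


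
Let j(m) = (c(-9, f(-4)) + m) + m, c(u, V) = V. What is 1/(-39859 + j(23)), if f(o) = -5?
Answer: -1/39818 ≈ -2.5114e-5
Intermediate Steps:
j(m) = -5 + 2*m (j(m) = (-5 + m) + m = -5 + 2*m)
1/(-39859 + j(23)) = 1/(-39859 + (-5 + 2*23)) = 1/(-39859 + (-5 + 46)) = 1/(-39859 + 41) = 1/(-39818) = -1/39818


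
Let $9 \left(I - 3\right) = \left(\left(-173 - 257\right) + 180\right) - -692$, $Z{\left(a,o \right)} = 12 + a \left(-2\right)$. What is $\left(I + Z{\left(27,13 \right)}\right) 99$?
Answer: $1001$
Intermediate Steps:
$Z{\left(a,o \right)} = 12 - 2 a$
$I = \frac{469}{9}$ ($I = 3 + \frac{\left(\left(-173 - 257\right) + 180\right) - -692}{9} = 3 + \frac{\left(-430 + 180\right) + 692}{9} = 3 + \frac{-250 + 692}{9} = 3 + \frac{1}{9} \cdot 442 = 3 + \frac{442}{9} = \frac{469}{9} \approx 52.111$)
$\left(I + Z{\left(27,13 \right)}\right) 99 = \left(\frac{469}{9} + \left(12 - 54\right)\right) 99 = \left(\frac{469}{9} - 42\right) 99 = \frac{91}{9} \cdot 99 = 1001$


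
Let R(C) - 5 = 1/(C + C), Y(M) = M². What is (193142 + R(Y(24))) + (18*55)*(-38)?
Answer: 179167105/1152 ≈ 1.5553e+5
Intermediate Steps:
R(C) = 5 + 1/(2*C) (R(C) = 5 + 1/(C + C) = 5 + 1/(2*C))
(193142 + R(Y(24))) + (18*55)*(-38) = (193142 + (5 + 1/(2*(24²)))) + (18*55)*(-38) = (193142 + (5 + (½)/576)) + 990*(-38) = (193142 + (5 + (½)*(1/576))) - 37620 = (193142 + (5 + 1/1152)) - 37620 = (193142 + 5761/1152) - 37620 = 222505345/1152 - 37620 = 179167105/1152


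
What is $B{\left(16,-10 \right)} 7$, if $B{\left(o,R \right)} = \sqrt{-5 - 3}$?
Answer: $14 i \sqrt{2} \approx 19.799 i$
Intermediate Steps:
$B{\left(o,R \right)} = 2 i \sqrt{2}$ ($B{\left(o,R \right)} = \sqrt{-8} = 2 i \sqrt{2}$)
$B{\left(16,-10 \right)} 7 = 2 i \sqrt{2} \cdot 7 = 14 i \sqrt{2}$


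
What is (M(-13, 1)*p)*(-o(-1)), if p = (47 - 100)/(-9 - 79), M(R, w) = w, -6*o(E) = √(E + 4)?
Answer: 53*√3/528 ≈ 0.17386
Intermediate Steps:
o(E) = -√(4 + E)/6 (o(E) = -√(E + 4)/6 = -√(4 + E)/6)
p = 53/88 (p = -53/(-88) = -53*(-1/88) = 53/88 ≈ 0.60227)
(M(-13, 1)*p)*(-o(-1)) = (1*(53/88))*(-(-1)*√(4 - 1)/6) = 53*(-(-1)*√3/6)/88 = 53*(√3/6)/88 = 53*√3/528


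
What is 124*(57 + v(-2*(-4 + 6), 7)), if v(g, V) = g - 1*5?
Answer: 5952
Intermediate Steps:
v(g, V) = -5 + g (v(g, V) = g - 5 = -5 + g)
124*(57 + v(-2*(-4 + 6), 7)) = 124*(57 + (-5 - 2*(-4 + 6))) = 124*(57 + (-5 - 2*2)) = 124*(57 + (-5 - 4)) = 124*(57 - 9) = 124*48 = 5952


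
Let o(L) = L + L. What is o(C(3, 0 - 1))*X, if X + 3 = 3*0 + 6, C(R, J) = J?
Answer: -6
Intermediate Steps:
o(L) = 2*L
X = 3 (X = -3 + (3*0 + 6) = -3 + (0 + 6) = -3 + 6 = 3)
o(C(3, 0 - 1))*X = (2*(0 - 1))*3 = (2*(-1))*3 = -2*3 = -6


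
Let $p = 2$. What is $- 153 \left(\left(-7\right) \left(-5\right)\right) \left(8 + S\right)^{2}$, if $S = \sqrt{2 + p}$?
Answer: $-535500$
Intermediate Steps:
$S = 2$ ($S = \sqrt{2 + 2} = \sqrt{4} = 2$)
$- 153 \left(\left(-7\right) \left(-5\right)\right) \left(8 + S\right)^{2} = - 153 \left(\left(-7\right) \left(-5\right)\right) \left(8 + 2\right)^{2} = \left(-153\right) 35 \cdot 10^{2} = \left(-5355\right) 100 = -535500$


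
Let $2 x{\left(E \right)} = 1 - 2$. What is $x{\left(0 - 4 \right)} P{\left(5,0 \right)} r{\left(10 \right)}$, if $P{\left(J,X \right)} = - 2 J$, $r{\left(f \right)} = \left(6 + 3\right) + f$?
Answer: $95$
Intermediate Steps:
$r{\left(f \right)} = 9 + f$
$x{\left(E \right)} = - \frac{1}{2}$ ($x{\left(E \right)} = \frac{1 - 2}{2} = \frac{1}{2} \left(-1\right) = - \frac{1}{2}$)
$x{\left(0 - 4 \right)} P{\left(5,0 \right)} r{\left(10 \right)} = - \frac{\left(-2\right) 5}{2} \left(9 + 10\right) = \left(- \frac{1}{2}\right) \left(-10\right) 19 = 5 \cdot 19 = 95$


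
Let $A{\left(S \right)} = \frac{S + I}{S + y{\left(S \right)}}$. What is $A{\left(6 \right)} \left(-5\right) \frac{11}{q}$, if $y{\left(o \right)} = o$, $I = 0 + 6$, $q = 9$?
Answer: $- \frac{55}{9} \approx -6.1111$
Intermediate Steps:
$I = 6$
$A{\left(S \right)} = \frac{6 + S}{2 S}$ ($A{\left(S \right)} = \frac{S + 6}{S + S} = \frac{6 + S}{2 S}$)
$A{\left(6 \right)} \left(-5\right) \frac{11}{q} = \frac{6 + 6}{2 \cdot 6} \left(-5\right) \frac{11}{9} = \frac{1}{2} \cdot \frac{1}{6} \cdot 12 \left(-5\right) 11 \cdot \frac{1}{9} = 1 \left(-5\right) \frac{11}{9} = \left(-5\right) \frac{11}{9} = - \frac{55}{9}$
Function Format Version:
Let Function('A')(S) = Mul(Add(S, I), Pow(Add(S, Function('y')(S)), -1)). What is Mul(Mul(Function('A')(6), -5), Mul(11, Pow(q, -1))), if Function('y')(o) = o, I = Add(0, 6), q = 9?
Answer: Rational(-55, 9) ≈ -6.1111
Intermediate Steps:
I = 6
Function('A')(S) = Mul(Rational(1, 2), Pow(S, -1), Add(6, S)) (Function('A')(S) = Mul(Add(S, 6), Pow(Add(S, S), -1)) = Mul(Add(6, S), Pow(Mul(2, S), -1)) = Mul(Add(6, S), Mul(Rational(1, 2), Pow(S, -1))) = Mul(Rational(1, 2), Pow(S, -1), Add(6, S)))
Mul(Mul(Function('A')(6), -5), Mul(11, Pow(q, -1))) = Mul(Mul(Mul(Rational(1, 2), Pow(6, -1), Add(6, 6)), -5), Mul(11, Pow(9, -1))) = Mul(Mul(Mul(Rational(1, 2), Rational(1, 6), 12), -5), Mul(11, Rational(1, 9))) = Mul(Mul(1, -5), Rational(11, 9)) = Mul(-5, Rational(11, 9)) = Rational(-55, 9)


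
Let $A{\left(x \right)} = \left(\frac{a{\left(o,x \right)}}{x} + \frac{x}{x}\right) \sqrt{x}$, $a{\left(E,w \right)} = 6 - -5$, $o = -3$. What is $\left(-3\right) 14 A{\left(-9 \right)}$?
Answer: $28 i \approx 28.0 i$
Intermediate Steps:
$a{\left(E,w \right)} = 11$ ($a{\left(E,w \right)} = 6 + 5 = 11$)
$A{\left(x \right)} = \sqrt{x} \left(1 + \frac{11}{x}\right)$ ($A{\left(x \right)} = \left(\frac{11}{x} + \frac{x}{x}\right) \sqrt{x} = \left(\frac{11}{x} + 1\right) \sqrt{x} = \left(1 + \frac{11}{x}\right) \sqrt{x} = \sqrt{x} \left(1 + \frac{11}{x}\right)$)
$\left(-3\right) 14 A{\left(-9 \right)} = \left(-3\right) 14 \frac{11 - 9}{3 i} = - 42 - \frac{i}{3} \cdot 2 = - 42 \left(- \frac{2 i}{3}\right) = 28 i$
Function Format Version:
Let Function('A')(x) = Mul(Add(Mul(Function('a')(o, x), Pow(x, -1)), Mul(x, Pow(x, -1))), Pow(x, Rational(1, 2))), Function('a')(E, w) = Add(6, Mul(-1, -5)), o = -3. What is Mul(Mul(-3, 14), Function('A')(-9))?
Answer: Mul(28, I) ≈ Mul(28.000, I)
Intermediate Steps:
Function('a')(E, w) = 11 (Function('a')(E, w) = Add(6, 5) = 11)
Function('A')(x) = Mul(Pow(x, Rational(1, 2)), Add(1, Mul(11, Pow(x, -1)))) (Function('A')(x) = Mul(Add(Mul(11, Pow(x, -1)), Mul(x, Pow(x, -1))), Pow(x, Rational(1, 2))) = Mul(Add(Mul(11, Pow(x, -1)), 1), Pow(x, Rational(1, 2))) = Mul(Add(1, Mul(11, Pow(x, -1))), Pow(x, Rational(1, 2))) = Mul(Pow(x, Rational(1, 2)), Add(1, Mul(11, Pow(x, -1)))))
Mul(Mul(-3, 14), Function('A')(-9)) = Mul(Mul(-3, 14), Mul(Pow(-9, Rational(-1, 2)), Add(11, -9))) = Mul(-42, Mul(Mul(Rational(-1, 3), I), 2)) = Mul(-42, Mul(Rational(-2, 3), I)) = Mul(28, I)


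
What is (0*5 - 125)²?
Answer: 15625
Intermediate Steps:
(0*5 - 125)² = (0 - 125)² = (-125)² = 15625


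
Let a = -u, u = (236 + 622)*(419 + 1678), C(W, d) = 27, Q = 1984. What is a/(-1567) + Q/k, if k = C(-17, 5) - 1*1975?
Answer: 875445830/763129 ≈ 1147.2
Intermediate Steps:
u = 1799226 (u = 858*2097 = 1799226)
k = -1948 (k = 27 - 1*1975 = 27 - 1975 = -1948)
a = -1799226 (a = -1*1799226 = -1799226)
a/(-1567) + Q/k = -1799226/(-1567) + 1984/(-1948) = -1799226*(-1/1567) + 1984*(-1/1948) = 1799226/1567 - 496/487 = 875445830/763129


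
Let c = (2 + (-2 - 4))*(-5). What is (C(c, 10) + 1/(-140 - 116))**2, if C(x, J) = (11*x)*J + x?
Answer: 322986485761/65536 ≈ 4.9284e+6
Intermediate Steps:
c = 20 (c = (2 - 6)*(-5) = -4*(-5) = 20)
C(x, J) = x + 11*J*x (C(x, J) = 11*J*x + x = x + 11*J*x)
(C(c, 10) + 1/(-140 - 116))**2 = (20*(1 + 11*10) + 1/(-140 - 116))**2 = (20*(1 + 110) + 1/(-256))**2 = (20*111 - 1/256)**2 = (2220 - 1/256)**2 = (568319/256)**2 = 322986485761/65536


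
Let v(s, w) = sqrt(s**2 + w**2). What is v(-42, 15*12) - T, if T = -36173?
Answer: 36173 + 6*sqrt(949) ≈ 36358.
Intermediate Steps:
v(-42, 15*12) - T = sqrt((-42)**2 + (15*12)**2) - 1*(-36173) = sqrt(1764 + 180**2) + 36173 = sqrt(1764 + 32400) + 36173 = sqrt(34164) + 36173 = 6*sqrt(949) + 36173 = 36173 + 6*sqrt(949)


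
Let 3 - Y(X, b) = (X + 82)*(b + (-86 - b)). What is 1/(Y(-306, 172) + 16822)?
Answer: -1/2439 ≈ -0.00041000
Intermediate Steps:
Y(X, b) = 7055 + 86*X (Y(X, b) = 3 - (X + 82)*(b + (-86 - b)) = 3 - (82 + X)*(-86) = 3 - (-7052 - 86*X) = 3 + (7052 + 86*X) = 7055 + 86*X)
1/(Y(-306, 172) + 16822) = 1/((7055 + 86*(-306)) + 16822) = 1/((7055 - 26316) + 16822) = 1/(-19261 + 16822) = 1/(-2439) = -1/2439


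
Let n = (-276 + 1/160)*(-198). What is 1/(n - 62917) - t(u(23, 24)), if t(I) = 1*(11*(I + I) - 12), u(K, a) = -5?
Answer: 80717438/661619 ≈ 122.00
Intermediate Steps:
n = 4371741/80 (n = (-276 + 1/160)*(-198) = -44159/160*(-198) = 4371741/80 ≈ 54647.)
t(I) = -12 + 22*I (t(I) = 1*(11*(2*I) - 12) = 1*(22*I - 12) = 1*(-12 + 22*I) = -12 + 22*I)
1/(n - 62917) - t(u(23, 24)) = 1/(4371741/80 - 62917) - (-12 + 22*(-5)) = 1/(-661619/80) - (-12 - 110) = -80/661619 - 1*(-122) = -80/661619 + 122 = 80717438/661619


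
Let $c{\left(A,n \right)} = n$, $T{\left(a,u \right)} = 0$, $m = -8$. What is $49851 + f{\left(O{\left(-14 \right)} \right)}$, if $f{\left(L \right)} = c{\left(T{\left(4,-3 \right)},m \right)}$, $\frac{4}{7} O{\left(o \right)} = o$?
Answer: $49843$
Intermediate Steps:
$O{\left(o \right)} = \frac{7 o}{4}$
$f{\left(L \right)} = -8$
$49851 + f{\left(O{\left(-14 \right)} \right)} = 49851 - 8 = 49843$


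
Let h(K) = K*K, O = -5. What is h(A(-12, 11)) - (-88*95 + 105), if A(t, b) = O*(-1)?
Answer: 8280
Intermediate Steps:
A(t, b) = 5 (A(t, b) = -5*(-1) = 5)
h(K) = K**2
h(A(-12, 11)) - (-88*95 + 105) = 5**2 - (-88*95 + 105) = 25 - (-8360 + 105) = 25 - 1*(-8255) = 25 + 8255 = 8280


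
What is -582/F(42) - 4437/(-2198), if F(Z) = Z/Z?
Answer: -1274799/2198 ≈ -579.98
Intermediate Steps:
F(Z) = 1
-582/F(42) - 4437/(-2198) = -582/1 - 4437/(-2198) = -582*1 - 4437*(-1/2198) = -582 + 4437/2198 = -1274799/2198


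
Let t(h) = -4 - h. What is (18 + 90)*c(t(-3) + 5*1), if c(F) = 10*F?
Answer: 4320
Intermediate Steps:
(18 + 90)*c(t(-3) + 5*1) = (18 + 90)*(10*((-4 - 1*(-3)) + 5*1)) = 108*(10*((-4 + 3) + 5)) = 108*(10*(-1 + 5)) = 108*(10*4) = 108*40 = 4320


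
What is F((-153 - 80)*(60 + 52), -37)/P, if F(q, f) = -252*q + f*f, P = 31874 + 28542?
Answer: 6577561/60416 ≈ 108.87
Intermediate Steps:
P = 60416
F(q, f) = f² - 252*q (F(q, f) = -252*q + f² = f² - 252*q)
F((-153 - 80)*(60 + 52), -37)/P = ((-37)² - 252*(-153 - 80)*(60 + 52))/60416 = (1369 - (-58716)*112)*(1/60416) = (1369 - 252*(-26096))*(1/60416) = (1369 + 6576192)*(1/60416) = 6577561*(1/60416) = 6577561/60416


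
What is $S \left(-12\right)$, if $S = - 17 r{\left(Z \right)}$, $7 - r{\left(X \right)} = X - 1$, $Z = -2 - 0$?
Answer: $2040$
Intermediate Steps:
$Z = -2$ ($Z = -2 + 0 = -2$)
$r{\left(X \right)} = 8 - X$ ($r{\left(X \right)} = 7 - \left(X - 1\right) = 7 - \left(-1 + X\right) = 8 - X$)
$S = -170$ ($S = - 17 \left(8 - -2\right) = - 17 \left(8 + 2\right) = \left(-17\right) 10 = -170$)
$S \left(-12\right) = \left(-170\right) \left(-12\right) = 2040$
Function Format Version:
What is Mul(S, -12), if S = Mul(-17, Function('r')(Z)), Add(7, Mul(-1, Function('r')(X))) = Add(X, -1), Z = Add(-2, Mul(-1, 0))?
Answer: 2040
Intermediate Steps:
Z = -2 (Z = Add(-2, 0) = -2)
Function('r')(X) = Add(8, Mul(-1, X)) (Function('r')(X) = Add(7, Mul(-1, Add(X, -1))) = Add(7, Mul(-1, Add(-1, X))) = Add(7, Add(1, Mul(-1, X))) = Add(8, Mul(-1, X)))
S = -170 (S = Mul(-17, Add(8, Mul(-1, -2))) = Mul(-17, Add(8, 2)) = Mul(-17, 10) = -170)
Mul(S, -12) = Mul(-170, -12) = 2040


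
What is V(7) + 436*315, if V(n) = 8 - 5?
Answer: 137343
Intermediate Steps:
V(n) = 3
V(7) + 436*315 = 3 + 436*315 = 3 + 137340 = 137343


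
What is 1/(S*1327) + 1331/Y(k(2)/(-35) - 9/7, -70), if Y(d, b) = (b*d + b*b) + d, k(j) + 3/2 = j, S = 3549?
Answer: 62683801027/234991069131 ≈ 0.26675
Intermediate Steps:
k(j) = -3/2 + j
Y(d, b) = d + b² + b*d (Y(d, b) = (b*d + b²) + d = (b² + b*d) + d = d + b² + b*d)
1/(S*1327) + 1331/Y(k(2)/(-35) - 9/7, -70) = 1/(3549*1327) + 1331/(((-3/2 + 2)/(-35) - 9/7) + (-70)² - 70*((-3/2 + 2)/(-35) - 9/7)) = (1/3549)*(1/1327) + 1331/(((½)*(-1/35) - 9*⅐) + 4900 - 70*((½)*(-1/35) - 9*⅐)) = 1/4709523 + 1331/((-1/70 - 9/7) + 4900 - 70*(-1/70 - 9/7)) = 1/4709523 + 1331/(-13/10 + 4900 - 70*(-13/10)) = 1/4709523 + 1331/(-13/10 + 4900 + 91) = 1/4709523 + 1331/(49897/10) = 1/4709523 + 1331*(10/49897) = 1/4709523 + 13310/49897 = 62683801027/234991069131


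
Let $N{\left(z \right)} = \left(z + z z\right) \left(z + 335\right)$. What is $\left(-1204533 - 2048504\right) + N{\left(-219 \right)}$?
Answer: $2285035$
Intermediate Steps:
$N{\left(z \right)} = \left(335 + z\right) \left(z + z^{2}\right)$ ($N{\left(z \right)} = \left(z + z^{2}\right) \left(335 + z\right) = \left(335 + z\right) \left(z + z^{2}\right)$)
$\left(-1204533 - 2048504\right) + N{\left(-219 \right)} = \left(-1204533 - 2048504\right) - 219 \left(335 + \left(-219\right)^{2} + 336 \left(-219\right)\right) = -3253037 - 219 \left(335 + 47961 - 73584\right) = -3253037 - -5538072 = -3253037 + 5538072 = 2285035$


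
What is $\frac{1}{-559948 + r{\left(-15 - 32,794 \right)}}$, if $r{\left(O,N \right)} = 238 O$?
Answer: $- \frac{1}{571134} \approx -1.7509 \cdot 10^{-6}$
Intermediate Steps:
$\frac{1}{-559948 + r{\left(-15 - 32,794 \right)}} = \frac{1}{-559948 + 238 \left(-15 - 32\right)} = \frac{1}{-559948 + 238 \left(-47\right)} = \frac{1}{-559948 - 11186} = \frac{1}{-571134} = - \frac{1}{571134}$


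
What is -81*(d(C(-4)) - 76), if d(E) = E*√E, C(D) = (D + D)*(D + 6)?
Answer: 6156 + 5184*I ≈ 6156.0 + 5184.0*I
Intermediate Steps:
C(D) = 2*D*(6 + D) (C(D) = (2*D)*(6 + D) = 2*D*(6 + D))
d(E) = E^(3/2)
-81*(d(C(-4)) - 76) = -81*((2*(-4)*(6 - 4))^(3/2) - 76) = -81*((2*(-4)*2)^(3/2) - 76) = -81*((-16)^(3/2) - 76) = -81*(-64*I - 76) = -81*(-76 - 64*I) = 6156 + 5184*I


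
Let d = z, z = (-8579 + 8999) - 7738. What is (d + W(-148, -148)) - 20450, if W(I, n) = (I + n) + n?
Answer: -28212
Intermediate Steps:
W(I, n) = I + 2*n
z = -7318 (z = 420 - 7738 = -7318)
d = -7318
(d + W(-148, -148)) - 20450 = (-7318 + (-148 + 2*(-148))) - 20450 = (-7318 + (-148 - 296)) - 20450 = (-7318 - 444) - 20450 = -7762 - 20450 = -28212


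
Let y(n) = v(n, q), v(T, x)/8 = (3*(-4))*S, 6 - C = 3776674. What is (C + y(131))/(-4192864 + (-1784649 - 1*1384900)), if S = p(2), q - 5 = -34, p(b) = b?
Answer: 3776860/7362413 ≈ 0.51299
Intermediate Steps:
C = -3776668 (C = 6 - 1*3776674 = 6 - 3776674 = -3776668)
q = -29 (q = 5 - 34 = -29)
S = 2
v(T, x) = -192 (v(T, x) = 8*((3*(-4))*2) = 8*(-12*2) = 8*(-24) = -192)
y(n) = -192
(C + y(131))/(-4192864 + (-1784649 - 1*1384900)) = (-3776668 - 192)/(-4192864 + (-1784649 - 1*1384900)) = -3776860/(-4192864 + (-1784649 - 1384900)) = -3776860/(-4192864 - 3169549) = -3776860/(-7362413) = -3776860*(-1/7362413) = 3776860/7362413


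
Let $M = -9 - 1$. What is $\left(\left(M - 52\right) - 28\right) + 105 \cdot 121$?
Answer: $12615$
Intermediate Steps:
$M = -10$
$\left(\left(M - 52\right) - 28\right) + 105 \cdot 121 = \left(\left(-10 - 52\right) - 28\right) + 105 \cdot 121 = \left(-62 - 28\right) + 12705 = -90 + 12705 = 12615$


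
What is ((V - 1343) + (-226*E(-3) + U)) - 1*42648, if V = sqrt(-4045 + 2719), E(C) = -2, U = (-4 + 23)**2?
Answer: -43178 + I*sqrt(1326) ≈ -43178.0 + 36.414*I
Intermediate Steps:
U = 361 (U = 19**2 = 361)
V = I*sqrt(1326) (V = sqrt(-1326) = I*sqrt(1326) ≈ 36.414*I)
((V - 1343) + (-226*E(-3) + U)) - 1*42648 = ((I*sqrt(1326) - 1343) + (-226*(-2) + 361)) - 1*42648 = ((-1343 + I*sqrt(1326)) + (452 + 361)) - 42648 = ((-1343 + I*sqrt(1326)) + 813) - 42648 = (-530 + I*sqrt(1326)) - 42648 = -43178 + I*sqrt(1326)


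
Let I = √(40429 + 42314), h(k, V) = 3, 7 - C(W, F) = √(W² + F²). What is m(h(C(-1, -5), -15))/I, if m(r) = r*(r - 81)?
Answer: -78*√82743/27581 ≈ -0.81349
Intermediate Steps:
C(W, F) = 7 - √(F² + W²) (C(W, F) = 7 - √(W² + F²) = 7 - √(F² + W²))
I = √82743 ≈ 287.65
m(r) = r*(-81 + r)
m(h(C(-1, -5), -15))/I = (3*(-81 + 3))/(√82743) = (3*(-78))*(√82743/82743) = -78*√82743/27581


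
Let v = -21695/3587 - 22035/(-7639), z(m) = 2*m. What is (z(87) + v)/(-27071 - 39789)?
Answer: -2340550811/916018538990 ≈ -0.0025551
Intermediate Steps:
v = -86688560/27401093 (v = -21695*1/3587 - 22035*(-1/7639) = -21695/3587 + 22035/7639 = -86688560/27401093 ≈ -3.1637)
(z(87) + v)/(-27071 - 39789) = (2*87 - 86688560/27401093)/(-27071 - 39789) = (174 - 86688560/27401093)/(-66860) = (4681101622/27401093)*(-1/66860) = -2340550811/916018538990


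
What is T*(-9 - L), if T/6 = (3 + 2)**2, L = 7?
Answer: -2400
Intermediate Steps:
T = 150 (T = 6*(3 + 2)**2 = 6*5**2 = 6*25 = 150)
T*(-9 - L) = 150*(-9 - 1*7) = 150*(-9 - 7) = 150*(-16) = -2400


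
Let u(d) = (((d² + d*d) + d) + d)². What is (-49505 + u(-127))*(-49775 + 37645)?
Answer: -12423624978430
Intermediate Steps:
u(d) = (2*d + 2*d²)² (u(d) = (((d² + d²) + d) + d)² = ((2*d² + d) + d)² = ((d + 2*d²) + d)² = (2*d + 2*d²)²)
(-49505 + u(-127))*(-49775 + 37645) = (-49505 + 4*(-127)²*(1 - 127)²)*(-49775 + 37645) = (-49505 + 4*16129*(-126)²)*(-12130) = (-49505 + 4*16129*15876)*(-12130) = (-49505 + 1024256016)*(-12130) = 1024206511*(-12130) = -12423624978430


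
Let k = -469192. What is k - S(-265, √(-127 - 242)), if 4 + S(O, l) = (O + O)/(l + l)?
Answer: -469188 - 265*I*√41/123 ≈ -4.6919e+5 - 13.795*I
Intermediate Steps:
S(O, l) = -4 + O/l (S(O, l) = -4 + (O + O)/(l + l) = -4 + (2*O)/((2*l)) = -4 + (2*O)*(1/(2*l)) = -4 + O/l)
k - S(-265, √(-127 - 242)) = -469192 - (-4 - 265/√(-127 - 242)) = -469192 - (-4 - 265*(-I*√41/123)) = -469192 - (-4 - (-265)*I*√41/123) = -469192 - (-4 + 265*I*√41/123) = -469192 + (4 - 265*I*√41/123) = -469188 - 265*I*√41/123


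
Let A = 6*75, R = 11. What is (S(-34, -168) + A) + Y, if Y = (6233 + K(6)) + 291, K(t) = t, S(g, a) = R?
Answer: 6991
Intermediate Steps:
S(g, a) = 11
A = 450
Y = 6530 (Y = (6233 + 6) + 291 = 6239 + 291 = 6530)
(S(-34, -168) + A) + Y = (11 + 450) + 6530 = 461 + 6530 = 6991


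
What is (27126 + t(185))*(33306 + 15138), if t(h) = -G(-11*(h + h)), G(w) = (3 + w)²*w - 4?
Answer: 3261241232187840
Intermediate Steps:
G(w) = -4 + w*(3 + w)² (G(w) = w*(3 + w)² - 4 = -4 + w*(3 + w)²)
t(h) = 4 + 22*h*(3 - 22*h)² (t(h) = -(-4 + (-11*(h + h))*(3 - 11*(h + h))²) = -(-4 + (-22*h)*(3 - 22*h)²) = -(-4 - 22*h*(3 - 22*h)²) = 4 + 22*h*(3 - 22*h)²)
(27126 + t(185))*(33306 + 15138) = (27126 + (4 + 22*185*(-3 + 22*185)²))*(33306 + 15138) = (27126 + (4 + 22*185*(-3 + 4070)²))*48444 = (27126 + (4 + 22*185*4067²))*48444 = (27126 + (4 + 22*185*16540489))*48444 = (27126 + (4 + 67319790230))*48444 = (27126 + 67319790234)*48444 = 67319817360*48444 = 3261241232187840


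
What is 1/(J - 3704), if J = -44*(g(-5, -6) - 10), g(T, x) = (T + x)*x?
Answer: -1/6168 ≈ -0.00016213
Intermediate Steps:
g(T, x) = x*(T + x)
J = -2464 (J = -44*(-6*(-5 - 6) - 10) = -44*(-6*(-11) - 10) = -44*(66 - 10) = -44*56 = -2464)
1/(J - 3704) = 1/(-2464 - 3704) = 1/(-6168) = -1/6168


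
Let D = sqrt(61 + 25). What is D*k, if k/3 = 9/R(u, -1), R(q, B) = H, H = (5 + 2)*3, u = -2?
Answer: 9*sqrt(86)/7 ≈ 11.923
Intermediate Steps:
D = sqrt(86) ≈ 9.2736
H = 21 (H = 7*3 = 21)
R(q, B) = 21
k = 9/7 (k = 3*(9/21) = 3*(9*(1/21)) = 3*(3/7) = 9/7 ≈ 1.2857)
D*k = sqrt(86)*(9/7) = 9*sqrt(86)/7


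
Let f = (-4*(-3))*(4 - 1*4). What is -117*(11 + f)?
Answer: -1287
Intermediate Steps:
f = 0 (f = 12*(4 - 4) = 12*0 = 0)
-117*(11 + f) = -117*(11 + 0) = -117*11 = -1287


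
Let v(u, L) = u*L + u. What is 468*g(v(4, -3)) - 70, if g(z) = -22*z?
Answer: 82298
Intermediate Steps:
v(u, L) = u + L*u (v(u, L) = L*u + u = u + L*u)
468*g(v(4, -3)) - 70 = 468*(-88*(1 - 3)) - 70 = 468*(-88*(-2)) - 70 = 468*(-22*(-8)) - 70 = 468*176 - 70 = 82368 - 70 = 82298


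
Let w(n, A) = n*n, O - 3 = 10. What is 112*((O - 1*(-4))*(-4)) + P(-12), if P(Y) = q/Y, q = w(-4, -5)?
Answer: -22852/3 ≈ -7617.3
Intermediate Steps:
O = 13 (O = 3 + 10 = 13)
w(n, A) = n²
q = 16 (q = (-4)² = 16)
P(Y) = 16/Y
112*((O - 1*(-4))*(-4)) + P(-12) = 112*((13 - 1*(-4))*(-4)) + 16/(-12) = 112*((13 + 4)*(-4)) + 16*(-1/12) = 112*(17*(-4)) - 4/3 = 112*(-68) - 4/3 = -7616 - 4/3 = -22852/3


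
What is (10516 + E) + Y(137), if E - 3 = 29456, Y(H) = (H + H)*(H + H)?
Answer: 115051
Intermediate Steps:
Y(H) = 4*H² (Y(H) = (2*H)*(2*H) = 4*H²)
E = 29459 (E = 3 + 29456 = 29459)
(10516 + E) + Y(137) = (10516 + 29459) + 4*137² = 39975 + 4*18769 = 39975 + 75076 = 115051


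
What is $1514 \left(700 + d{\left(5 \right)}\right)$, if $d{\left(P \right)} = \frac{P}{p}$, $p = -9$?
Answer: $\frac{9530630}{9} \approx 1.059 \cdot 10^{6}$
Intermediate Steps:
$d{\left(P \right)} = - \frac{P}{9}$ ($d{\left(P \right)} = \frac{P}{-9} = P \left(- \frac{1}{9}\right) = - \frac{P}{9}$)
$1514 \left(700 + d{\left(5 \right)}\right) = 1514 \left(700 - \frac{5}{9}\right) = 1514 \cdot \frac{6295}{9} = \frac{9530630}{9}$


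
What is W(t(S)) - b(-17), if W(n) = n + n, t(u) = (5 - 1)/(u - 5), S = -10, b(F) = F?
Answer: 247/15 ≈ 16.467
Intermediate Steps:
t(u) = 4/(-5 + u)
W(n) = 2*n
W(t(S)) - b(-17) = 2*(4/(-5 - 10)) - 1*(-17) = 2*(4/(-15)) + 17 = 2*(4*(-1/15)) + 17 = 2*(-4/15) + 17 = -8/15 + 17 = 247/15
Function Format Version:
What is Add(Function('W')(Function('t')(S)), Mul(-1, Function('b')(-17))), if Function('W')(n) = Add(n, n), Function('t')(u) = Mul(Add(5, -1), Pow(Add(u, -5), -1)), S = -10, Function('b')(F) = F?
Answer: Rational(247, 15) ≈ 16.467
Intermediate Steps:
Function('t')(u) = Mul(4, Pow(Add(-5, u), -1))
Function('W')(n) = Mul(2, n)
Add(Function('W')(Function('t')(S)), Mul(-1, Function('b')(-17))) = Add(Mul(2, Mul(4, Pow(Add(-5, -10), -1))), Mul(-1, -17)) = Add(Mul(2, Mul(4, Pow(-15, -1))), 17) = Add(Mul(2, Mul(4, Rational(-1, 15))), 17) = Add(Mul(2, Rational(-4, 15)), 17) = Add(Rational(-8, 15), 17) = Rational(247, 15)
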